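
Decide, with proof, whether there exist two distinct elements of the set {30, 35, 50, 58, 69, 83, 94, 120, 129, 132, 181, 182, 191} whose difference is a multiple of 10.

Yes: 30 and 50.

Both 30 and 50 leave remainder 0 on division by 10; their difference 20 = 2·10 is a multiple of 10.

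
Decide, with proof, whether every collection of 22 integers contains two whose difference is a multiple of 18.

There are exactly 18 possible remainders on division by 18.
Placing 22 integers into 18 classes, some class receives at least two — say a and b.
Then a ≡ b (mod 18), i.e. 18 ∣ (a − b).

True.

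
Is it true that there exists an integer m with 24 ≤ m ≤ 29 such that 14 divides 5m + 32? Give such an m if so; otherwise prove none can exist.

No, no such integer m in that range exists.

For m = 24, 25, …, 29 the values of 5m + 32 modulo 14 are 12, 3, 8, 13, 4, 9 respectively.
The residue 0 does not occur, so no m in [24, 29] makes 5m + 32 a multiple of 14.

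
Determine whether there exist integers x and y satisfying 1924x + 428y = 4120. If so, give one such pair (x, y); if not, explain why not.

x = 80, y = -350

Every value of 1924x + 428y is a multiple of gcd(1924, 428) = 4; since 4 ∣ 4120, solutions exist.
Dividing through by 4 reduces the equation to 481x + 107y = 1030.
Dividing repeatedly: 481 = 4·107 + 53, 107 = 2·53 + 1, 53 = 53·1 + 0.
Working back up the chain: 1 = 107 − 2·53 = 107 − 2·(481 − 4·107) = −2·481 + 9·107. So 481·(-2) + 107·9 = 1.
Multiplying through by 1030: x = (-2)·1030 = -2060, y = 9·1030 = 9270 is a solution.
The general solution is x = -2060 + 107k, y = 9270 − 481k; taking k = 20 gives the smaller pair x = 80, y = -350.
Check: 1924·80 + 428·(-350) = 153920 − 149800 = 4120. ✓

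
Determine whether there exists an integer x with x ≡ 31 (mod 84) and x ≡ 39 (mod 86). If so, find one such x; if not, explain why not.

The moduli are not coprime: gcd(84, 86) = 2. Compatibility requires 2 ∣ (39 − 31) = 8, which holds, so solutions exist.
Write x = 31 + 84t. Then 84t ≡ 39 − 31 ≡ 8 (mod 86); dividing through by 2 gives 42t ≡ 4 (mod 43).
Note 42·42 = 1764 ≡ 1 (mod 43) (as 1764 − 1 = 41·43), so 42⁻¹ ≡ 42.
Multiplying by 42: t ≡ 42·4 = 168 ≡ 39 (mod 43).
Then x = 31 + 84·39 = 3307.
Verify: 3307 = 39·84 + 31 and 3307 = 38·86 + 39. ✓

x = 3307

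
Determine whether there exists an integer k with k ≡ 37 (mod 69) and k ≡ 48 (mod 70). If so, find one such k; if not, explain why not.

Since 69 and 70 share no common factor, CRT says the pair of congruences has a solution (unique mod 4830).
Any solution of the first congruence is k = 37 + 69t; substituting into the second, 69t ≡ 48 − 37 ≡ 11 (mod 70).
Note 69·69 = 4761 ≡ 1 (mod 70) (as 4761 − 1 = 68·70), so 69⁻¹ ≡ 69.
Therefore t ≡ 69·11 = 759 ≡ 59 (mod 70).
Taking t = 59 gives k = 37 + 69·59 = 4108.
Check: 4108 mod 69 = 37, 4108 mod 70 = 48. ✓

k = 4108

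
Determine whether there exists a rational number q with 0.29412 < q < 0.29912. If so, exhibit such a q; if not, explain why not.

q = 8/27

Look for a denominator N such that an integer falls strictly between N·0.29412 and N·0.29912. N = 27 works: 27·0.29412 = 7.94124 < 8 < 8.07624 = 27·0.29912.
Dividing back, 0.29412 < 8/27 < 0.29912, and 8/27 is rational.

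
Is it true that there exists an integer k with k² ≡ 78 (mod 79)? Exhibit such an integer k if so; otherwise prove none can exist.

No, no such integer exists.

Apply Euler's criterion with the prime 79: 78 is a quadratic residue iff 78^39 ≡ 1 (mod 79), and a non-residue iff it is ≡ −1.
Repeated squaring mod 79: 78^2 = 6084 ≡ 1; 78^4 ≡ 1² = 1 ≡ 1; 78^8 ≡ 1² = 1 ≡ 1; 78^16 ≡ 1² = 1 ≡ 1; 78^32 ≡ 1² = 1 ≡ 1.
Since 39 = 32 + 4 + 2 + 1, 78^39 ≡ 1 · 1 · 1 · 78; multiplying out mod 79: 1·1 = 1 ≡ 1, then 1·1 = 1 ≡ 1, then 1·78 = 78 ≡ 78. Thus 78^39 ≡ 78 ≡ −1 (mod 79).
By Euler's criterion 78 is a quadratic non-residue mod 79: no k satisfies k² ≡ 78 (mod 79).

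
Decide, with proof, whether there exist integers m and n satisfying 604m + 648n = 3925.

There are no such integers.

Any value of 604m + 648n is a multiple of gcd(604, 648) = 4.
But 3925 is not a multiple of 4 (it leaves remainder 1).
So the equation is unsolvable over ℤ.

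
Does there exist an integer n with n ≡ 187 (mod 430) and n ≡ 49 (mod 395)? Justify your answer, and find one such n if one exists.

gcd(430, 395) = 5. If n ≡ 187 (mod 430) and n ≡ 49 (mod 395), then n ≡ 187 (mod 5) and n ≡ 49 (mod 5).
But 187 mod 5 = 2 while 49 mod 5 = 4, a contradiction.
So no integer satisfies both congruences.

There is no such integer.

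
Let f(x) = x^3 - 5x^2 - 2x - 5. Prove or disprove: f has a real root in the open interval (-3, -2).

No such root exists.

f(-3) = -71 and f(-2) = -29, both negative, so a sign-change argument is unavailable; we show f keeps this sign on the whole interval.
Shift to the endpoint -2: with x = -2 − u (0 < u < 1), one computes f(-2 − u) = -u^3 - 11u^2 - 30u - 29.
All 4 nonzero coefficients of this polynomial in u are negative; hence for u > 0 the value is a sum of negative terms (the constant -29 among them).
Therefore f(x) < 0 throughout (-3, -2), and f has no zero there.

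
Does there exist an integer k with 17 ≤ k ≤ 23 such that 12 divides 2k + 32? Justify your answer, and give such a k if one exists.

At k = 20 we get 2·20 + 32 = 72, and 72 = 12·6.

k = 20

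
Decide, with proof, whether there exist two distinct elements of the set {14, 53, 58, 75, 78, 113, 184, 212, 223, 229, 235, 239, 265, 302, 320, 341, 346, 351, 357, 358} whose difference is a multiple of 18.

14 mod 18 = 14 and 212 mod 18 = 14, so 212 − 14 = 198 = 11·18.

Yes: 14 and 212.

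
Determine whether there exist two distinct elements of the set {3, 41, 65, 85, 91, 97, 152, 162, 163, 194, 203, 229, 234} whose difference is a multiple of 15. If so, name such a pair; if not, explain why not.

There is no such pair.

Two integers differ by a multiple of 15 exactly when they have the same residue mod 15. The residues are 3↦3, 41↦11, 65↦5, 85↦10, 91↦1, 97↦7, 152↦2, 162↦12, 163↦13, 194↦14, 203↦8, 229↦4, 234↦9.
These 13 residues are pairwise different, hence no difference of two elements is divisible by 15.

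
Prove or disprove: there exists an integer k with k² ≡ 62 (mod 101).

101 is prime, so by Euler's criterion 62 is a square mod 101 iff 62^((101−1)/2) = 62^50 ≡ 1 (mod 101).
Repeated squaring mod 101: 62^2 = 3844 ≡ 6; 62^4 ≡ 6² = 36 ≡ 36; 62^8 ≡ 36² = 1296 ≡ 84; 62^16 ≡ 84² = 7056 ≡ 87; 62^32 ≡ 87² = 7569 ≡ 95.
Since 50 = 32 + 16 + 2, 62^50 ≡ 95 · 87 · 6; multiplying out mod 101: 95·87 = 8265 ≡ 84, then 84·6 = 504 ≡ 100. Thus 62^50 ≡ 100 ≡ −1 (mod 101).
By Euler's criterion 62 is a quadratic non-residue mod 101: no k satisfies k² ≡ 62 (mod 101).

There is no such integer.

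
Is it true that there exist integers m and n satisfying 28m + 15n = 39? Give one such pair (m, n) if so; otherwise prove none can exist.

m = 3, n = -3

Since gcd(28, 15) = 1, every integer is an integer combination of 28 and 15.
Run the Euclidean algorithm on 28 and 15: 28 = 1·15 + 13, 15 = 1·13 + 2, 13 = 6·2 + 1, 2 = 2·1 + 0.
Back-substituting, 1 = 13 − 6·2 = 13 − 6·(15 − 1·13) = −6·15 + 7·13 = −6·15 + 7·(28 − 1·15) = 7·28 − 13·15; that is, 28·7 + 15·(-13) = 1.
Times 39: 28·273 + 15·(-507) = 39, so (273, -507) solves it.
The general solution is m = 273 + 15k, n = -507 − 28k; taking k = -18 gives the smaller pair m = 3, n = -3.
Indeed 28·3 + 15·(-3) = 84 − 45 = 39.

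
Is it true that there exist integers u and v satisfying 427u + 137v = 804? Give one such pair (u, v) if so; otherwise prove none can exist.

u = 16, v = -44

Since gcd(427, 137) = 1, every integer is an integer combination of 427 and 137.
Run the Euclidean algorithm on 427 and 137: 427 = 3·137 + 16, 137 = 8·16 + 9, 16 = 1·9 + 7, 9 = 1·7 + 2, 7 = 3·2 + 1, 2 = 2·1 + 0.
Working back up the chain: 1 = 7 − 3·2 = 7 − 3·(9 − 1·7) = −3·9 + 4·7 = −3·9 + 4·(16 − 1·9) = 4·16 − 7·9 = 4·16 − 7·(137 − 8·16) = −7·137 + 60·16 = −7·137 + 60·(427 − 3·137) = 60·427 − 187·137. So 427·60 + 137·(-187) = 1.
Multiplying through by 804: u = 60·804 = 48240, v = (-187)·804 = -150348 is a solution.
The general solution is u = 48240 + 137k, v = -150348 − 427k; taking k = -352 gives the smaller pair u = 16, v = -44.
Check: 427·16 + 137·(-44) = 6832 − 6028 = 804. ✓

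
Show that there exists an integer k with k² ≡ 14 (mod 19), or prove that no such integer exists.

Since (19 − k)² ≡ k² (mod 19), it suffices to square k = 0, 1, …, 9: the residues are 0, 1, 4, 9, 16, 6, 17, 11, 7, 5.
So the quadratic residues mod 19 are {0, 1, 4, 5, 6, 7, 9, 11, 16, 17}, and 14 is not among them.
Hence no integer k has k² ≡ 14 (mod 19).

No, no such integer exists.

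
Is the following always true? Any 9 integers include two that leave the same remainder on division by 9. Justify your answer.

No, the set {14, 15, 16, 17, 18, 19, 20, 21, 22} is a counterexample.

Try 9 consecutive integers, 14, 15, …, 22. Their remainders mod 9 are 5, 6, 7, 8, 0, 1, 2, 3, 4 — pairwise different, as any 9 ≤ 9 consecutive integers have distinct residues.
So no two of them leave the same remainder on division by 9; the claim fails for this set.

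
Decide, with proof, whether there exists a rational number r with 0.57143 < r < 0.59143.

r = 7/12

Multiplying by 12: 12·0.57143 = 6.85716 and 12·0.59143 = 7.09716, so the integer 7 lies strictly between them.
So r = 7/12 works: it is a ratio of integers, and dividing 12·0.57143 < 7 < 12·0.59143 through by 12 gives 0.57143 < 7/12 < 0.59143.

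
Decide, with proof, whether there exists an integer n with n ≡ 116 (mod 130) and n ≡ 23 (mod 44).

gcd(130, 44) = 2. If n ≡ 116 (mod 130) and n ≡ 23 (mod 44), then n ≡ 116 (mod 2) and n ≡ 23 (mod 2).
However 116 ≡ 0 and 23 ≡ 1 (mod 2), and 0 ≠ 1.
Hence the system has no solution.

No, no such integer exists.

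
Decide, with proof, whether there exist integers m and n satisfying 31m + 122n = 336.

31 and 122 are coprime, so 31m + 122n ranges over all of ℤ.
Dividing repeatedly: 122 = 3·31 + 29, 31 = 1·29 + 2, 29 = 14·2 + 1, 2 = 2·1 + 0.
Back-substituting, 1 = 29 − 14·2 = 29 − 14·(31 − 1·29) = −14·31 + 15·29 = −14·31 + 15·(122 − 3·31) = 15·122 − 59·31; that is, 31·(-59) + 122·15 = 1.
Times 336: 31·(-19824) + 122·5040 = 336, so (-19824, 5040) solves it.
Adding 163·122 to m and subtracting 163·31 from n gives the tidier solution (62, -13).
Check: 31·62 + 122·(-13) = 1922 − 1586 = 336. ✓

m = 62, n = -13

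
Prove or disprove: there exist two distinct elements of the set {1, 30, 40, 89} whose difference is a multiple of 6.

There is no such pair.

Reduce each element modulo 6: 1↦1, 30↦0, 40↦4, 89↦5.
These 4 residues are pairwise different, hence no difference of two elements is divisible by 6.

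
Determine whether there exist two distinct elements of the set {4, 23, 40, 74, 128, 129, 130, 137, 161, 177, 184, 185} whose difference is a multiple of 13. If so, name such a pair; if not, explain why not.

Two integers differ by a multiple of 13 exactly when they have the same residue mod 13. The residues are 4↦4, 23↦10, 40↦1, 74↦9, 128↦11, 129↦12, 130↦0, 137↦7, 161↦5, 177↦8, 184↦2, 185↦3.
No residue repeats among the 12 elements, so no pair has difference ≡ 0 (mod 13).

There is no such pair.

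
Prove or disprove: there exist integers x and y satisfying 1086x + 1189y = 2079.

Since gcd(1086, 1189) = 1, every integer is an integer combination of 1086 and 1189.
Euclidean algorithm: 1189 = 1·1086 + 103, 1086 = 10·103 + 56, 103 = 1·56 + 47, 56 = 1·47 + 9, 47 = 5·9 + 2, 9 = 4·2 + 1, 2 = 2·1 + 0.
Back-substituting, 1 = 9 − 4·2 = 9 − 4·(47 − 5·9) = −4·47 + 21·9 = −4·47 + 21·(56 − 1·47) = 21·56 − 25·47 = 21·56 − 25·(103 − 1·56) = −25·103 + 46·56 = −25·103 + 46·(1086 − 10·103) = 46·1086 − 485·103 = 46·1086 − 485·(1189 − 1·1086) = −485·1189 + 531·1086; that is, 1086·531 + 1189·(-485) = 1.
Multiplying through by 2079: x = 531·2079 = 1103949, y = (-485)·2079 = -1008315 is a solution.
The general solution is x = 1103949 + 1189k, y = -1008315 − 1086k; taking k = -928 gives the smaller pair x = 557, y = -507.
Check: 1086·557 + 1189·(-507) = 604902 − 602823 = 2079. ✓

x = 557, y = -507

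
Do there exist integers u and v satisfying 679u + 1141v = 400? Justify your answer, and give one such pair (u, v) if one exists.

There are no such integers.

Both 679 and 1141 are divisible by gcd(679, 1141) = 7, hence so is any combination 679u + 1141v.
However 400 leaves remainder 1 on division by 7.
Therefore 679u + 1141v = 400 has no solution in integers.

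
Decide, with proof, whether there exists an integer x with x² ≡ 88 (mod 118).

Take x = 100. Then 100² = 10000 = 84·118 + 88, so 100² ≡ 88 (mod 118).

x = 100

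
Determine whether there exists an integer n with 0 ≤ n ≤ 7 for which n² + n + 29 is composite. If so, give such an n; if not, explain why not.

n = 7

At n = 7: 7² + 7 + 29 = 85 = 5·17, which is composite.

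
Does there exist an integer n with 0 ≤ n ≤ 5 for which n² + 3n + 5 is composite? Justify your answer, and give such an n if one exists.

At n = 2: 2² + 3·2 + 5 = 15 = 3·5, which is composite.

n = 2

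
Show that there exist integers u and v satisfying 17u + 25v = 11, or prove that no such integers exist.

u = 8, v = -5

17 and 25 are coprime, so 17u + 25v ranges over all of ℤ.
Run the Euclidean algorithm on 25 and 17: 25 = 1·17 + 8, 17 = 2·8 + 1, 8 = 8·1 + 0.
Unwinding: 1 = 17 − 2·8 = 17 − 2·(25 − 1·17) = −2·25 + 3·17, i.e. 17·3 + 25·(-2) = 1.
Scaling by 11 gives the particular solution (u, v) = (33, -22).
The general solution is u = 33 + 25k, v = -22 − 17k; taking k = -1 gives the smaller pair u = 8, v = -5.
Check: 17·8 + 25·(-5) = 136 − 125 = 11. ✓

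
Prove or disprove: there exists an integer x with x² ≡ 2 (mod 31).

x = 8

Take x = 8. Then 8² = 64 = 2·31 + 2, so 8² ≡ 2 (mod 31).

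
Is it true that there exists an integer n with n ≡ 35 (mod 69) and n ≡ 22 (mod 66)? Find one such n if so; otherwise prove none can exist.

Both moduli are multiples of 3 = gcd(69, 66), so any solution would satisfy n ≡ 35 and n ≡ 22 modulo 3 simultaneously.
But 35 mod 3 = 2 while 22 mod 3 = 1, a contradiction.
Hence the system has no solution.

No such integer exists.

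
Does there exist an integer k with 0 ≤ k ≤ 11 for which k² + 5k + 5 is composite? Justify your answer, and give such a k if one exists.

k = 10

At k = 10: 10² + 5·10 + 5 = 155 = 5·31, which is composite.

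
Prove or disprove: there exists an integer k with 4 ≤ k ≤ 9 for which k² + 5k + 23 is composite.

No such integer k in that range exists.

The values for k = 4, 5, …, 9 are 59, 73, 89, 107, 127, 149, and each of these is prime.
So no value in the range makes the expression composite.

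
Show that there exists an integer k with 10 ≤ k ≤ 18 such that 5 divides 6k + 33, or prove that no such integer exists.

k = 12

For k = 10, 11 the values 93, 99 are not multiples of 5. Try k = 12: 6·12 + 33 = 105 = 21·5, which is divisible by 5.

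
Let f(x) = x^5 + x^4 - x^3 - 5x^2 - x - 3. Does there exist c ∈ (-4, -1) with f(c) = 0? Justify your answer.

f has no root in that interval.

f(-4) = -783 and f(-1) = -6, both negative, so a sign-change argument is unavailable; we show f keeps this sign on the whole interval.
Shift to the endpoint -1: with x = -1 − u (0 < u < 3), one computes f(-1 − u) = -u^5 - 4u^4 - 5u^3 - 6u^2 - 7u - 6.
The nonzero coefficients here are all negative, so for u > 0 every term is negative (or zero), and the constant term -6 is strictly negative.
So f is strictly negative on (-4, -1); no root exists in the interval.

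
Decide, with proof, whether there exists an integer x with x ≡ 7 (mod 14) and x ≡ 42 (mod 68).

Reduce both congruences modulo 2, which divides 14 and 68: they say x ≡ 7 (mod 2) and x ≡ 42 (mod 2).
But 7 mod 2 = 1 while 42 mod 2 = 0, a contradiction.
Hence the system has no solution.

There is no such integer.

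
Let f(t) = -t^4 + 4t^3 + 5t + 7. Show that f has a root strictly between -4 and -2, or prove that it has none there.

No.

The endpoint values f(-4) = -525 and f(-2) = -51 are both negative. Claim: f(t) < 0 for every t in (-4, -2).
Substitute t = -2 − u, where 0 < u < 2 on the interval. Expanding, f(-2 − u) = -u^4 - 12u^3 - 48u^2 - 85u - 51.
The nonzero coefficients here are all negative, so for u > 0 every term is negative (or zero), and the constant term -51 is strictly negative.
Therefore f(t) < 0 throughout (-4, -2), and f has no zero there.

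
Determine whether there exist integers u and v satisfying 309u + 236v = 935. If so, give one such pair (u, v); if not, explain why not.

309 and 236 are coprime, so 309u + 236v ranges over all of ℤ.
Euclidean algorithm: 309 = 1·236 + 73, 236 = 3·73 + 17, 73 = 4·17 + 5, 17 = 3·5 + 2, 5 = 2·2 + 1, 2 = 2·1 + 0.
Working back up the chain: 1 = 5 − 2·2 = 5 − 2·(17 − 3·5) = −2·17 + 7·5 = −2·17 + 7·(73 − 4·17) = 7·73 − 30·17 = 7·73 − 30·(236 − 3·73) = −30·236 + 97·73 = −30·236 + 97·(309 − 1·236) = 97·309 − 127·236. So 309·97 + 236·(-127) = 1.
Times 935: 309·90695 + 236·(-118745) = 935, so (90695, -118745) solves it.
Subtracting 384·236 from u and adding 384·309 to v gives the tidier solution (71, -89).
Indeed 309·71 + 236·(-89) = 21939 − 21004 = 935.

u = 71, v = -89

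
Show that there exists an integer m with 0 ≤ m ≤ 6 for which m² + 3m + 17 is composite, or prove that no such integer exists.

m = 3

At m = 3: 3² + 3·3 + 17 = 35 = 5·7, which is composite.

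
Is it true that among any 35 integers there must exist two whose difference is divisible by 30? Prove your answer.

Partition the integers by their residue mod 30; there are 30 classes.
Placing 35 integers into 30 classes, some class receives at least two — say a and b.
Then a ≡ b (mod 30), i.e. 30 ∣ (a − b).

True.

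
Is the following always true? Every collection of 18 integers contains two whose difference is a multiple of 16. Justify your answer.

True.

There are exactly 16 possible remainders on division by 16.
With 18 integers and only 16 classes, the pigeonhole principle forces two of them, say a and b, into the same class.
Their difference a − b is then a multiple of 16.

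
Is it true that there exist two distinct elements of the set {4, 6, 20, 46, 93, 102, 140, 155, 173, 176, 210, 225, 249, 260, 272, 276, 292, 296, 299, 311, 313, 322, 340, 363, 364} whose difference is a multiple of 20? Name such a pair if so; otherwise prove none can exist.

Yes: 4 and 364.

4 mod 20 = 4 and 364 mod 20 = 4, so 364 − 4 = 360 = 18·20.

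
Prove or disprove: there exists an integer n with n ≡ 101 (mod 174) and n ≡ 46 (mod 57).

No, no such integer exists.

Both moduli are multiples of 3 = gcd(174, 57), so any solution would satisfy n ≡ 101 and n ≡ 46 modulo 3 simultaneously.
These are incompatible: 101 − 46 = 55 is not divisible by 3.
So no integer satisfies both congruences.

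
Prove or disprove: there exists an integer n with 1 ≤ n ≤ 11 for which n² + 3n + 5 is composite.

n = 8

At n = 8: 8² + 3·8 + 5 = 93 = 3·31, which is composite.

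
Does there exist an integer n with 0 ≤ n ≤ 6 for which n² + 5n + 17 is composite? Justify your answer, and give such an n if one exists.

There is no such integer n in that range.

The values for n = 0, 1, …, 6 are 17, 23, 31, 41, 53, 67, 83, and each of these is prime.
So no value in the range makes the expression composite.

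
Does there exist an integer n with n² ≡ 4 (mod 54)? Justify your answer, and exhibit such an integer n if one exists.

Take n = 2. Then 2² = 4, and since 0 ≤ 4 < 54 this is already reduced: 2² ≡ 4 (mod 54).

n = 2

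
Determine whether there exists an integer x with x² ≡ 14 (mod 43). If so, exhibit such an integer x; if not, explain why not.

x = 33 works: 33² = 1089, and 1089 − 14 = 1075 = 25·43.

x = 33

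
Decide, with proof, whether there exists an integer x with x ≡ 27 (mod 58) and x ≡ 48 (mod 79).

gcd(58, 79) = 1, so the Chinese Remainder Theorem guarantees exactly one residue class mod 4582 satisfying both.
Write x = 27 + 58t and require 27 + 58t ≡ 48 (mod 79), i.e. 58t ≡ 21 (mod 79).
Since 58·15 = 870 = 11·79 + 1, the inverse of 58 mod 79 is 15.
Multiplying by 15: t ≡ 15·21 = 315 ≡ 78 (mod 79).
Taking t = 78 gives x = 27 + 58·78 = 4551.
Check: 4551 mod 58 = 27, 4551 mod 79 = 48. ✓

x = 4551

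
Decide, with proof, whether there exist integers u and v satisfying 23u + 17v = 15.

23 and 17 are coprime, so 23u + 17v ranges over all of ℤ.
Run the Euclidean algorithm on 23 and 17: 23 = 1·17 + 6, 17 = 2·6 + 5, 6 = 1·5 + 1, 5 = 5·1 + 0.
Working back up the chain: 1 = 6 − 1·5 = 6 − (17 − 2·6) = −17 + 3·6 = −17 + 3·(23 − 1·17) = 3·23 − 4·17. So 23·3 + 17·(-4) = 1.
Times 15: 23·45 + 17·(-60) = 15, so (45, -60) solves it.
Shifting by a multiple of (17, −23) keeps it a solution: u = 45 − 2·17 = 11, v = -60 + 2·23 = -14.
Check: 23·11 + 17·(-14) = 253 − 238 = 15. ✓

u = 11, v = -14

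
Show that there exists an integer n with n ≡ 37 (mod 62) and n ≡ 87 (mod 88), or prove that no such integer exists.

The moduli are not coprime: gcd(62, 88) = 2. Compatibility requires 2 ∣ (87 − 37) = 50, which holds, so solutions exist.
Put n = 37 + 62t, so we need 62t ≡ 50 (mod 88), equivalently (divide by 2) 31t ≡ 25 (mod 44).
Note 31·27 = 837 ≡ 1 (mod 44) (as 837 − 1 = 19·44), so 31⁻¹ ≡ 27.
Multiplying by 27: t ≡ 27·25 = 675 ≡ 15 (mod 44).
Then n = 37 + 62·15 = 967.
Verify: 967 = 15·62 + 37 and 967 = 10·88 + 87. ✓

n = 967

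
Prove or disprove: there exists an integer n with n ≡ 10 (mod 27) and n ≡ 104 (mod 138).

gcd(27, 138) = 3. If n ≡ 10 (mod 27) and n ≡ 104 (mod 138), then n ≡ 10 (mod 3) and n ≡ 104 (mod 3).
But 10 mod 3 = 1 while 104 mod 3 = 2, a contradiction.
So no integer satisfies both congruences.

There is no such integer.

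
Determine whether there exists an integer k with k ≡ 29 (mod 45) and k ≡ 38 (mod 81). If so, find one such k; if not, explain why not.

The moduli are not coprime: gcd(45, 81) = 9. Compatibility requires 9 ∣ (38 − 29) = 9, which holds, so solutions exist.
The integers ≡ 29 (mod 45) are 29, 74, 119, …; their remainders mod 81 are 29, 74, 38, so k = 119 is the first that is ≡ 38 (mod 81).
Indeed 119 ≡ 29 (mod 45) and 119 ≡ 38 (mod 81).

k = 119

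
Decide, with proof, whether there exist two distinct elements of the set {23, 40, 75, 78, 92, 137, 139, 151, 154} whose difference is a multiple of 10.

No such pair exists.

Residues mod 10: 23↦3, 40↦0, 75↦5, 78↦8, 92↦2, 137↦7, 139↦9, 151↦1, 154↦4.
All 9 residues are distinct, so no two elements differ by a multiple of 10.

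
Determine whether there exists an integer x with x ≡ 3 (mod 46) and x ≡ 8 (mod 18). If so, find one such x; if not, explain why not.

No such integer exists.

gcd(46, 18) = 2. If x ≡ 3 (mod 46) and x ≡ 8 (mod 18), then x ≡ 3 (mod 2) and x ≡ 8 (mod 2).
However 3 ≡ 1 and 8 ≡ 0 (mod 2), and 1 ≠ 0.
Therefore no such x exists.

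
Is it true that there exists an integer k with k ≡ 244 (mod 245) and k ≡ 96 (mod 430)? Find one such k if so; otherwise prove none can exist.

Reduce both congruences modulo 5, which divides 245 and 430: they say k ≡ 244 (mod 5) and k ≡ 96 (mod 5).
But 244 mod 5 = 4 while 96 mod 5 = 1, a contradiction.
So no integer satisfies both congruences.

There is no such integer.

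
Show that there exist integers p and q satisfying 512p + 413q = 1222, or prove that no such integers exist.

512 and 413 are coprime, so 512p + 413q ranges over all of ℤ.
Dividing repeatedly: 512 = 1·413 + 99, 413 = 4·99 + 17, 99 = 5·17 + 14, 17 = 1·14 + 3, 14 = 4·3 + 2, 3 = 1·2 + 1, 2 = 2·1 + 0.
Unwinding: 1 = 3 − 1·2 = 3 − (14 − 4·3) = −14 + 5·3 = −14 + 5·(17 − 1·14) = 5·17 − 6·14 = 5·17 − 6·(99 − 5·17) = −6·99 + 35·17 = −6·99 + 35·(413 − 4·99) = 35·413 − 146·99 = 35·413 − 146·(512 − 1·413) = −146·512 + 181·413, i.e. 512·(-146) + 413·181 = 1.
Scaling by 1222 gives the particular solution (p, q) = (-178412, 221182).
Shifting by a multiple of (413, −512) keeps it a solution: p = -178412 + 432·413 = 4, q = 221182 − 432·512 = -2.
Check: 512·4 + 413·(-2) = 2048 − 826 = 1222. ✓

p = 4, q = -2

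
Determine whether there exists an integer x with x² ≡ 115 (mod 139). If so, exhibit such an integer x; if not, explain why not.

No, no such integer exists.

139 is prime, so by Euler's criterion 115 is a square mod 139 iff 115^((139−1)/2) = 115^69 ≡ 1 (mod 139).
Repeated squaring mod 139: 115^2 = 13225 ≡ 20; 115^4 ≡ 20² = 400 ≡ 122; 115^8 ≡ 122² = 14884 ≡ 11; 115^16 ≡ 11² = 121 ≡ 121; 115^32 ≡ 121² = 14641 ≡ 46; 115^64 ≡ 46² = 2116 ≡ 31.
Since 69 = 64 + 4 + 1, 115^69 ≡ 31 · 122 · 115; multiplying out mod 139: 31·122 = 3782 ≡ 29, then 29·115 = 3335 ≡ 138. Thus 115^69 ≡ 138 ≡ −1 (mod 139).
By Euler's criterion 115 is a quadratic non-residue mod 139: no x satisfies x² ≡ 115 (mod 139).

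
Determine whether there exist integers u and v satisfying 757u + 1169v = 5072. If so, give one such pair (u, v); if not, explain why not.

u = 907, v = -583

Since gcd(757, 1169) = 1, every integer is an integer combination of 757 and 1169.
Run the Euclidean algorithm on 1169 and 757: 1169 = 1·757 + 412, 757 = 1·412 + 345, 412 = 1·345 + 67, 345 = 5·67 + 10, 67 = 6·10 + 7, 10 = 1·7 + 3, 7 = 2·3 + 1, 3 = 3·1 + 0.
Back-substituting, 1 = 7 − 2·3 = 7 − 2·(10 − 1·7) = −2·10 + 3·7 = −2·10 + 3·(67 − 6·10) = 3·67 − 20·10 = 3·67 − 20·(345 − 5·67) = −20·345 + 103·67 = −20·345 + 103·(412 − 1·345) = 103·412 − 123·345 = 103·412 − 123·(757 − 1·412) = −123·757 + 226·412 = −123·757 + 226·(1169 − 1·757) = 226·1169 − 349·757; that is, 757·(-349) + 1169·226 = 1.
Times 5072: 757·(-1770128) + 1169·1146272 = 5072, so (-1770128, 1146272) solves it.
Adding 1515·1169 to u and subtracting 1515·757 from v gives the tidier solution (907, -583).
Indeed 757·907 + 1169·(-583) = 686599 − 681527 = 5072.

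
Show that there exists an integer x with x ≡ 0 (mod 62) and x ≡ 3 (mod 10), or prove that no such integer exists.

gcd(62, 10) = 2. If x ≡ 0 (mod 62) and x ≡ 3 (mod 10), then x ≡ 0 (mod 2) and x ≡ 3 (mod 2).
These are incompatible: 0 − 3 = -3 is not divisible by 2.
Hence the system has no solution.

No, no such integer exists.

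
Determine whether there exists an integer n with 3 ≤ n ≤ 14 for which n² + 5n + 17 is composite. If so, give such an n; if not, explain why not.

n = 12

At n = 12: 12² + 5·12 + 17 = 221 = 13·17, which is composite.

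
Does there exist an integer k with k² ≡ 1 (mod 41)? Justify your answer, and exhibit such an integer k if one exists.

k = 40

Take k = 40. Then 40² = 1600 = 39·41 + 1, so 40² ≡ 1 (mod 41).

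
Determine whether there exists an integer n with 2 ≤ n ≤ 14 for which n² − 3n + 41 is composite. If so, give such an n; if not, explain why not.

n = 5

At n = 5: 5² − 3·5 + 41 = 51 = 3·17, which is composite.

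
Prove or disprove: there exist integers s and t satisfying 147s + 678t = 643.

gcd(147, 678) = 3, so every integer of the form 147s + 678t is a multiple of 3.
But 643 = 3·214 + 1, so 3 ∤ 643.
Therefore 147s + 678t = 643 has no solution in integers.

No, no such integers exist.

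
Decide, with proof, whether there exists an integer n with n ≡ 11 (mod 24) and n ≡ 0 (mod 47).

Since 24 and 47 share no common factor, CRT says the pair of congruences has a solution (unique mod 1128).
Write n = 11 + 24t and require 11 + 24t ≡ 0 (mod 47), i.e. 24t ≡ 36 (mod 47).
Invert 24 mod 47 by the Euclidean algorithm: 47 = 1·24 + 23, 24 = 1·23 + 1, 23 = 23·1 + 0; back-substituting, 1 = 24 − 1·23 = 24 − (47 − 1·24) = −47 + 2·24. Hence 24·2 ≡ 1, so 24⁻¹ ≡ 2 (mod 47).
Therefore t ≡ 2·36 = 72 ≡ 25 (mod 47).
Taking t = 25 gives n = 11 + 24·25 = 611.
Indeed 611 ≡ 11 (mod 24) and 611 ≡ 0 (mod 47).

n = 611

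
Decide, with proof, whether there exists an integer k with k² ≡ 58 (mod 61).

Take k = 27. Then 27² = 729 = 11·61 + 58, so 27² ≡ 58 (mod 61).

k = 27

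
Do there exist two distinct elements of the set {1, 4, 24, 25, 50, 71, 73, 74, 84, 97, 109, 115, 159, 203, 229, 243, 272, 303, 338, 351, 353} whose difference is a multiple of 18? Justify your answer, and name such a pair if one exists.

Reduce each element mod 18: 1↦1, 4↦4, 24↦6, 25↦7, 50↦14, 71↦17, 73↦1, 74↦2, 84↦12, 97↦7, 109↦1, 115↦7, 159↦15, 203↦5, 229↦13, 243↦9, 272↦2, 303↦15, 338↦14, 351↦9, 353↦11. The residue 1 repeats (at 1 and 73), and 73 − 1 = 72 = 4·18.

1 and 73 are such a pair.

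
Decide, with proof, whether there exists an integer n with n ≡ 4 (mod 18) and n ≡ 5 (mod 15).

No such integer exists.

Both moduli are multiples of 3 = gcd(18, 15), so any solution would satisfy n ≡ 4 and n ≡ 5 modulo 3 simultaneously.
However 4 ≡ 1 and 5 ≡ 2 (mod 3), and 1 ≠ 2.
Therefore no such n exists.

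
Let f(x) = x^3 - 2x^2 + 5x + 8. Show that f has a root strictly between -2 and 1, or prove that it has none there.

Yes, f has a root in the interval.

f(-2) = -18 and f(1) = 12, which have opposite signs.
As a polynomial, f is continuous on every closed interval.
By the Intermediate Value Theorem, f takes the value 0 somewhere in the open interval.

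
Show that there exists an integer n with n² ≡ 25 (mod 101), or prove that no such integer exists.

n = 96

n = 96 works: 96² = 9216, and 9216 − 25 = 9191 = 91·101.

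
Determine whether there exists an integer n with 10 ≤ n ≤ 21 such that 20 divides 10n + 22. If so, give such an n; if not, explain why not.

There is no such integer n in that range.

For n = 10, 11, …, 21 the values of 10n + 22 modulo 20 are 2, 12, 2, 12, 2, 12, 2, 12, 2, 12, 2, 12 respectively.
Since 0 is absent from this list, 20 ∤ 10n + 22 for every n with 10 ≤ n ≤ 21.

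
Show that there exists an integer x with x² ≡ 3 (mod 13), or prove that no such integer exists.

Take x = 9. Then 9² = 81 = 6·13 + 3, so 9² ≡ 3 (mod 13).

x = 9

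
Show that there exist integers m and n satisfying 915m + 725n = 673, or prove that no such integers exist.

Any value of 915m + 725n is a multiple of gcd(915, 725) = 5.
However 673 leaves remainder 3 on division by 5.
So the equation is unsolvable over ℤ.

No such integers exist.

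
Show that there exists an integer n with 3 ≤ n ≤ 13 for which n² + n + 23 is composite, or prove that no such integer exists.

n = 11

At n = 11: 11² + 11 + 23 = 155 = 5·31, which is composite.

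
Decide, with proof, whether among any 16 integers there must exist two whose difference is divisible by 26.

Take the 16 consecutive integers 45, 46, …, 60: their residues mod 26 are all distinct because 16 ≤ 26.
Any two of them differ by at most 15 < 26 and by at least 1, so no difference is a multiple of 26.

No, the set {45, 46, 47, 48, 49, 50, 51, 52, 53, 54, 55, 56, 57, 58, 59, 60} is a counterexample.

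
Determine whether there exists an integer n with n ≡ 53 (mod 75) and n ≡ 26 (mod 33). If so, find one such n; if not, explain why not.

Here gcd(75, 33) = 3, and both 53 and 26 leave remainder 2 mod 3, so the system is consistent.
Write n = 53 + 75t. Then 75t ≡ 26 − 53 ≡ 6 (mod 33); dividing through by 3 gives 25t ≡ 2 (mod 11).
25 ≡ 3 (mod 11), so this reads 3t ≡ 2 (mod 11). Since 3·4 = 12 = 1·11 + 1, the inverse of 3 mod 11 is 4.
Multiplying by 4: t ≡ 4·2 = 8 (mod 11).
Then n = 53 + 75·8 = 653.
Indeed 653 ≡ 53 (mod 75) and 653 ≡ 26 (mod 33).

n = 653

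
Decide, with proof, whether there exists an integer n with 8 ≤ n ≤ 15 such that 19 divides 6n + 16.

n = 10 works, since 6·10 + 16 = 76 = 4·19.

n = 10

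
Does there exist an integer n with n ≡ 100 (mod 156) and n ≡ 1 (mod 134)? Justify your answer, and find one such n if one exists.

gcd(156, 134) = 2. If n ≡ 100 (mod 156) and n ≡ 1 (mod 134), then n ≡ 100 (mod 2) and n ≡ 1 (mod 2).
But 100 mod 2 = 0 while 1 mod 2 = 1, a contradiction.
Therefore no such n exists.

There is no such integer.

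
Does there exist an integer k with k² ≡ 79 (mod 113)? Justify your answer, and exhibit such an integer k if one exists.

No such integer exists.

113 is prime, so by Euler's criterion 79 is a square mod 113 iff 79^((113−1)/2) = 79^56 ≡ 1 (mod 113).
Repeated squaring mod 113: 79^2 = 6241 ≡ 26; 79^4 ≡ 26² = 676 ≡ 111; 79^8 ≡ 111² = 12321 ≡ 4; 79^16 ≡ 4² = 16 ≡ 16; 79^32 ≡ 16² = 256 ≡ 30.
Since 56 = 32 + 16 + 8, 79^56 ≡ 30 · 16 · 4; multiplying out mod 113: 30·16 = 480 ≡ 28, then 28·4 = 112 ≡ 112. Thus 79^56 ≡ 112 ≡ −1 (mod 113).
By Euler's criterion 79 is a quadratic non-residue mod 113: no k satisfies k² ≡ 79 (mod 113).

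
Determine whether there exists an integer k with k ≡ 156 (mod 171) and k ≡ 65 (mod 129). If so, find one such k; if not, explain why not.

No, no such integer exists.

gcd(171, 129) = 3. If k ≡ 156 (mod 171) and k ≡ 65 (mod 129), then k ≡ 156 (mod 3) and k ≡ 65 (mod 3).
These are incompatible: 156 − 65 = 91 is not divisible by 3.
So no integer satisfies both congruences.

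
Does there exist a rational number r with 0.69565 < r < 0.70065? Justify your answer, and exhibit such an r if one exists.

Scale by 10: the interval becomes (6.95650, 7.00650), which contains the integer 7.
Hence 7/10 is a rational number with 0.69565 < 7/10 < 0.70065.

r = 7/10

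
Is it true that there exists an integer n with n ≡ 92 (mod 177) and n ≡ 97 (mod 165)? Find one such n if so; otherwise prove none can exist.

There is no such integer.

Reduce both congruences modulo 3, which divides 177 and 165: they say n ≡ 92 (mod 3) and n ≡ 97 (mod 3).
But 92 mod 3 = 2 while 97 mod 3 = 1, a contradiction.
Hence the system has no solution.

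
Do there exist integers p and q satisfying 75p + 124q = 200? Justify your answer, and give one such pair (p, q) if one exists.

Since gcd(75, 124) = 1, every integer is an integer combination of 75 and 124.
Run the Euclidean algorithm on 124 and 75: 124 = 1·75 + 49, 75 = 1·49 + 26, 49 = 1·26 + 23, 26 = 1·23 + 3, 23 = 7·3 + 2, 3 = 1·2 + 1, 2 = 2·1 + 0.
Working back up the chain: 1 = 3 − 1·2 = 3 − (23 − 7·3) = −23 + 8·3 = −23 + 8·(26 − 1·23) = 8·26 − 9·23 = 8·26 − 9·(49 − 1·26) = −9·49 + 17·26 = −9·49 + 17·(75 − 1·49) = 17·75 − 26·49 = 17·75 − 26·(124 − 1·75) = −26·124 + 43·75. So 75·43 + 124·(-26) = 1.
Scaling by 200 gives the particular solution (p, q) = (8600, -5200).
Subtracting 69·124 from p and adding 69·75 to q gives the tidier solution (44, -25).
Check: 75·44 + 124·(-25) = 3300 − 3100 = 200. ✓

p = 44, q = -25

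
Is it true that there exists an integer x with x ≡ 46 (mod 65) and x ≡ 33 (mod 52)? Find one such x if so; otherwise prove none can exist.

Here gcd(65, 52) = 13, and both 46 and 33 leave remainder 7 mod 13, so the system is consistent.
Step through x = 46, 46 + 65, 46 + 2·65, …: the values 46, 111, 176, 241 reduce mod 52 to 46, 7, 20, 33. The value 241 hits 33.
Indeed 241 ≡ 46 (mod 65) and 241 ≡ 33 (mod 52).

x = 241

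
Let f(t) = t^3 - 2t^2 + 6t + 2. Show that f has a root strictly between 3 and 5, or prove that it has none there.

f has no root in that interval.

f(3) = 29 and f(5) = 107, both positive.
The derivative f'(t) = 3t^2 - 4t + 6 is a quadratic with discriminant (-4)² − 4·3·6 = -56 < 0; it never vanishes, so it is always positive (sign of the leading coefficient).
So f is strictly increasing; between 3 and 5 its values lie between f(3) = 29 and f(5) = 107, all positive. Therefore f has no root in (3, 5).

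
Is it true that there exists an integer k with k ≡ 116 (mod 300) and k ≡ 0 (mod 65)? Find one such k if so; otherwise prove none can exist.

Reduce both congruences modulo 5, which divides 300 and 65: they say k ≡ 116 (mod 5) and k ≡ 0 (mod 5).
However 116 ≡ 1 and 0 ≡ 0 (mod 5), and 1 ≠ 0.
So no integer satisfies both congruences.

No such integer exists.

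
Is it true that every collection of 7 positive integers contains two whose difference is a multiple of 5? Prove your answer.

Yes, this is always true.

Partition the integers by their residue mod 5; there are 5 classes.
With 7 integers and only 5 classes, the pigeonhole principle forces two of them, say a and b, into the same class.
Equal remainders mean a − b ≡ 0 (mod 5), so 5 divides their difference.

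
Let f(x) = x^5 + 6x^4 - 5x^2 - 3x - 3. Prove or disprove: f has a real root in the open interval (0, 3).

f(0) = -3 and f(3) = 672, which have opposite signs.
f is continuous everywhere (it is a polynomial), in particular on [0, 3].
By the Intermediate Value Theorem f must vanish at some point of (0, 3).

Yes, f has a root in the interval.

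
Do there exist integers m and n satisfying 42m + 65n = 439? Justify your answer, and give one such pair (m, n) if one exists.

42 and 65 are coprime, so 42m + 65n ranges over all of ℤ.
Run the Euclidean algorithm on 65 and 42: 65 = 1·42 + 23, 42 = 1·23 + 19, 23 = 1·19 + 4, 19 = 4·4 + 3, 4 = 1·3 + 1, 3 = 3·1 + 0.
Back-substituting, 1 = 4 − 1·3 = 4 − (19 − 4·4) = −19 + 5·4 = −19 + 5·(23 − 1·19) = 5·23 − 6·19 = 5·23 − 6·(42 − 1·23) = −6·42 + 11·23 = −6·42 + 11·(65 − 1·42) = 11·65 − 17·42; that is, 42·(-17) + 65·11 = 1.
Multiplying through by 439: m = (-17)·439 = -7463, n = 11·439 = 4829 is a solution.
Adding 115·65 to m and subtracting 115·42 from n gives the tidier solution (12, -1).
Indeed 42·12 + 65·(-1) = 504 − 65 = 439.

m = 12, n = -1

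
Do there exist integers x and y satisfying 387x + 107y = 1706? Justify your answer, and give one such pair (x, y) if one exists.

x = 68, y = -230

387 and 107 are coprime, so 387x + 107y ranges over all of ℤ.
Dividing repeatedly: 387 = 3·107 + 66, 107 = 1·66 + 41, 66 = 1·41 + 25, 41 = 1·25 + 16, 25 = 1·16 + 9, 16 = 1·9 + 7, 9 = 1·7 + 2, 7 = 3·2 + 1, 2 = 2·1 + 0.
Back-substituting, 1 = 7 − 3·2 = 7 − 3·(9 − 1·7) = −3·9 + 4·7 = −3·9 + 4·(16 − 1·9) = 4·16 − 7·9 = 4·16 − 7·(25 − 1·16) = −7·25 + 11·16 = −7·25 + 11·(41 − 1·25) = 11·41 − 18·25 = 11·41 − 18·(66 − 1·41) = −18·66 + 29·41 = −18·66 + 29·(107 − 1·66) = 29·107 − 47·66 = 29·107 − 47·(387 − 3·107) = −47·387 + 170·107; that is, 387·(-47) + 107·170 = 1.
Scaling by 1706 gives the particular solution (x, y) = (-80182, 290020).
Shifting by a multiple of (107, −387) keeps it a solution: x = -80182 + 750·107 = 68, y = 290020 − 750·387 = -230.
Check: 387·68 + 107·(-230) = 26316 − 24610 = 1706. ✓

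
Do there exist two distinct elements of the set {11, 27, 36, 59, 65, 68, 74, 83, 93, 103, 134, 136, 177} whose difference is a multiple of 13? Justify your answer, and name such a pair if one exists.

No such pair exists.

Reduce each element modulo 13: 11↦11, 27↦1, 36↦10, 59↦7, 65↦0, 68↦3, 74↦9, 83↦5, 93↦2, 103↦12, 134↦4, 136↦6, 177↦8.
These 13 residues are pairwise different, hence no difference of two elements is divisible by 13.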